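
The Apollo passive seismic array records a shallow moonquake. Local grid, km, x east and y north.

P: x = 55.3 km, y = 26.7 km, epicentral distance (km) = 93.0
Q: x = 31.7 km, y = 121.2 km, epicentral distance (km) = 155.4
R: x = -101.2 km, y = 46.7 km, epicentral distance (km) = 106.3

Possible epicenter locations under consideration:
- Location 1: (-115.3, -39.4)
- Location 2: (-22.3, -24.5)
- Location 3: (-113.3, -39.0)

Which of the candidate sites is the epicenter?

For each candidate, compare |candidate − station| to the reported distance:
Location 1: residuals P 90.0, Q 62.3, R 19.1 → max 90.0 km
Location 2: residuals P 0.0, Q 0.0, R 0.0 → max 0.0 km
Location 3: residuals P 87.9, Q 60.7, R 19.8 → max 87.9 km
Only Location 2 has all residuals ≈ 0.

Location 2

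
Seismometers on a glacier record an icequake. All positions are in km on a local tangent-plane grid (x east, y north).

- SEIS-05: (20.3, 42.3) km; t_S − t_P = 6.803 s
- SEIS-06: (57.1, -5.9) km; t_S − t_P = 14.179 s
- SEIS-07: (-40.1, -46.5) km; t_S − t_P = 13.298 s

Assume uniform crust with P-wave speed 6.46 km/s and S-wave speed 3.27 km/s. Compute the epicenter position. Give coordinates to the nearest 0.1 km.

Distance from S−P lag: d = Δt · v_P v_S / (v_P − v_S) = Δt · (6.46·3.27)/(6.46−3.27) ≈ 6.6220·Δt.
So d_SEIS-05 = 45.05, d_SEIS-06 = 93.89, d_SEIS-07 = 88.06 km.
Circle about each station: (x − 20.3)² + (y − 42.3)² = 45.05²; (x − 57.1)² + (y + 5.9)² = 93.89²; (x + 40.1)² + (y + 46.5)² = 88.06².
Subtracting the SEIS-05 equation from the SEIS-06 and SEIS-07 equations removes the quadratic terms:
73.6 x − 96.4 y = -5691.99
-120.8 x − 177.6 y = -4156.18
Solving the 2×2 system: x ≈ -24.7, y ≈ 40.2 km.

(-24.7, 40.2)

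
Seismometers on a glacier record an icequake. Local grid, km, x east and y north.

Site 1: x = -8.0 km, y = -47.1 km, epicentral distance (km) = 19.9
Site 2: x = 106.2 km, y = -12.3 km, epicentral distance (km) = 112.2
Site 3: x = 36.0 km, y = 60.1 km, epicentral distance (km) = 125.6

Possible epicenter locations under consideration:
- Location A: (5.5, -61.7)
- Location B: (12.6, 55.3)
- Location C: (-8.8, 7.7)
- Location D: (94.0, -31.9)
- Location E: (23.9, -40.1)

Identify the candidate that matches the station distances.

For each candidate, compare |candidate − station| to the reported distance:
Location A: residuals Site 1 0.0, Site 2 0.0, Site 3 0.0 → max 0.0 km
Location B: residuals Site 1 84.6, Site 2 3.3, Site 3 101.7 → max 101.7 km
Location C: residuals Site 1 34.9, Site 2 4.5, Site 3 56.7 → max 56.7 km
Location D: residuals Site 1 83.2, Site 2 89.1, Site 3 16.8 → max 89.1 km
Location E: residuals Site 1 12.8, Site 2 25.3, Site 3 24.7 → max 25.3 km
Only Location A has all residuals ≈ 0.

Location A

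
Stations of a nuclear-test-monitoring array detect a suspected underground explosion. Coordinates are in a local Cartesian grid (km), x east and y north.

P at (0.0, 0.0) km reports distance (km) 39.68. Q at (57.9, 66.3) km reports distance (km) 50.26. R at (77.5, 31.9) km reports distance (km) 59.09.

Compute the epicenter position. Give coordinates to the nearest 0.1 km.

(18.5, 35.1)

Circle about each station: x² + y² = 39.68²; (x − 57.9)² + (y − 66.3)² = 50.26²; (x − 77.5)² + (y − 31.9)² = 59.09².
Subtracting pairs of circle equations eliminates x²+y² and gives linear equations (the radical axes):
115.8 x + 132.6 y = 6796.53
155.0 x + 63.8 y = 5106.73
Solving the 2×2 system: x ≈ 18.5, y ≈ 35.1 km.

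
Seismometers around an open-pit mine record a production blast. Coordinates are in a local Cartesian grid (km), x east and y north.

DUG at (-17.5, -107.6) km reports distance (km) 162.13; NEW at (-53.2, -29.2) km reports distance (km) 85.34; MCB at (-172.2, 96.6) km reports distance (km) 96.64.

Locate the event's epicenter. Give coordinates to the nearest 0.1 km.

Circle about each station: (x + 17.5)² + (y + 107.6)² = 162.13²; (x + 53.2)² + (y + 29.2)² = 85.34²; (x + 172.2)² + (y − 96.6)² = 96.64².
Subtracting pairs of circle equations eliminates x²+y² and gives linear equations (the radical axes):
-71.4 x + 156.8 y = 10802.09
-309.4 x + 408.4 y = 44047.24
Solving the 2×2 system: x ≈ -128.9, y ≈ 10.2 km.
Check against DUG (with the unrounded x, y): √((x + 17.5)²+(y + 107.6)²) = 162.13 ≈ 162.13 km. ✓

x ≈ -128.9 km, y ≈ 10.2 km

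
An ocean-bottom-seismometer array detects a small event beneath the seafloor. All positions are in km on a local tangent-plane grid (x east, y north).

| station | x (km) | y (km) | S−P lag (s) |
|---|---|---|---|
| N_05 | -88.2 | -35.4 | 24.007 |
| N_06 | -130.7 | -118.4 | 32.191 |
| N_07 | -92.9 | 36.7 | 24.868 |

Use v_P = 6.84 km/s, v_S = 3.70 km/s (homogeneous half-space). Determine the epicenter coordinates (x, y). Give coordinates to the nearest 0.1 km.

Distance from S−P lag: d = Δt · v_P v_S / (v_P − v_S) = Δt · (6.84·3.70)/(6.84−3.70) ≈ 8.0599·Δt.
So d_N_05 = 193.49, d_N_06 = 259.46, d_N_07 = 200.43 km.
Circle about each station: (x + 88.2)² + (y + 35.4)² = 193.49²; (x + 130.7)² + (y + 118.4)² = 259.46²; (x + 92.9)² + (y − 36.7)² = 200.43².
Subtracting pairs of circle equations eliminates x²+y² and gives linear equations (the radical axes):
-85.0 x − 166.0 y = -7812.46
-9.4 x + 144.2 y = -1788.90
Solving the 2×2 system: x ≈ 103.0, y ≈ -5.7 km.
Check against N_05 (with the unrounded x, y): √((x + 88.2)²+(y + 35.4)²) = 193.52 ≈ 193.49 km. ✓

103.0 km east, -5.7 km north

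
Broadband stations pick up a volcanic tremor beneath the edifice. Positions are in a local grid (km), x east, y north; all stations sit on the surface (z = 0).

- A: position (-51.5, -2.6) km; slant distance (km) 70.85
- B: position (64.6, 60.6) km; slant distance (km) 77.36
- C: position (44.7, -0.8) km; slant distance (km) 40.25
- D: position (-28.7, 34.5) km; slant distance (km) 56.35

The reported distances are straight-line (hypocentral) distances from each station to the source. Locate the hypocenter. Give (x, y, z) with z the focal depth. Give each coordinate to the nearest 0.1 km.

(14.1, 7.5, 24.8)

Each station gives a sphere (x−x_i)² + (y−y_i)² + z² = d_i² (stations at z=0).
Subtracting the A sphere from B and C: z² cancels, leaving linear equations in x and y:
232.2 x + 126.4 y = 4221.66
192.4 x + 3.6 y = 2739.38
Solving: x ≈ 14.098, y ≈ 7.502 km (keep extra digits for the depth step; rounded: 14.1, 7.5).
Then from the A sphere: z² = 70.85² − (x + 51.5)² − (y + 2.6)² with x = 14.098, y = 7.502, so z ≈ 24.791 ≈ 24.8 km.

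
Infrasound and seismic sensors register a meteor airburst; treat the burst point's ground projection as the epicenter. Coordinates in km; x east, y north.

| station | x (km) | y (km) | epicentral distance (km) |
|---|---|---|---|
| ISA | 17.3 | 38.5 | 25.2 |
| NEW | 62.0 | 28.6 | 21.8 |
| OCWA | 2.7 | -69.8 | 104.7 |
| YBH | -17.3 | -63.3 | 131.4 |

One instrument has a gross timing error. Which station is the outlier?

YBH

Solve using three stations at a time. Using ISA, NEW, OCWA (subtract circle equations pairwise → linear system) gives (x, y) ≈ (40.2, 28.0).
Distances from that point to each station vs reported:
  ISA: calculated 25.2 vs reported 25.2 → residual 0.0 km
  NEW: calculated 21.8 vs reported 21.8 → residual 0.0 km
  OCWA: calculated 104.7 vs reported 104.7 → residual 0.0 km
  YBH: calculated 107.9 vs reported 131.4 → residual 23.5 km
ISA, NEW, OCWA are mutually consistent (residuals ≈ 0); YBH is off by 23.5 km.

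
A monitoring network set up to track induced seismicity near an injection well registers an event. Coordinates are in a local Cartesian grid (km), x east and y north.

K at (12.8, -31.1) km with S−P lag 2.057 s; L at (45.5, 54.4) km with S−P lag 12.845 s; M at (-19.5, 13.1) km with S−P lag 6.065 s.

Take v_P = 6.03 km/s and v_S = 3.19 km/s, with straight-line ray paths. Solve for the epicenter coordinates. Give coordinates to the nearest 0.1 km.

Distance from S−P lag: d = Δt · v_P v_S / (v_P − v_S) = Δt · (6.03·3.19)/(6.03−3.19) ≈ 6.7731·Δt.
So d_K = 13.93, d_L = 87.00, d_M = 41.08 km.
Circle about each station: (x − 12.8)² + (y + 31.1)² = 13.93²; (x − 45.5)² + (y − 54.4)² = 87.00²; (x + 19.5)² + (y − 13.1)² = 41.08².
Subtracting the K equation from the L and M equations removes the quadratic terms:
65.4 x + 171.0 y = -3476.40
-64.6 x + 88.4 y = -2072.71
Solving the 2×2 system: x ≈ 2.8, y ≈ -21.4 km.

2.8 km east, -21.4 km north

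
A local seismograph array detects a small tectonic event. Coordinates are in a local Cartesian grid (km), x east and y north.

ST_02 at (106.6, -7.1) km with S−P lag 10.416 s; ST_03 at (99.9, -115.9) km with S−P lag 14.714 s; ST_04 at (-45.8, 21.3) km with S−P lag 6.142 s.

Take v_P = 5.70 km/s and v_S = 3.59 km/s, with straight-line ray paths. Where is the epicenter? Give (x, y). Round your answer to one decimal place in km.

Distance from S−P lag: d = Δt · v_P v_S / (v_P − v_S) = Δt · (5.70·3.59)/(5.70−3.59) ≈ 9.6981·Δt.
So d_ST_02 = 101.02, d_ST_03 = 142.70, d_ST_04 = 59.57 km.
Circle about each station: (x − 106.6)² + (y + 7.1)² = 101.02²; (x − 99.9)² + (y + 115.9)² = 142.70²; (x + 45.8)² + (y − 21.3)² = 59.57².
Subtracting the ST_02 equation from the ST_03 and ST_04 equations removes the quadratic terms:
-13.4 x − 217.6 y = 1840.60
-304.8 x + 56.8 y = -2206.18
Solving the 2×2 system: x ≈ 5.6, y ≈ -8.8 km.
Check against ST_02 (with the unrounded x, y): √((x − 106.6)²+(y + 7.1)²) = 101.02 ≈ 101.02 km. ✓

(5.6, -8.8)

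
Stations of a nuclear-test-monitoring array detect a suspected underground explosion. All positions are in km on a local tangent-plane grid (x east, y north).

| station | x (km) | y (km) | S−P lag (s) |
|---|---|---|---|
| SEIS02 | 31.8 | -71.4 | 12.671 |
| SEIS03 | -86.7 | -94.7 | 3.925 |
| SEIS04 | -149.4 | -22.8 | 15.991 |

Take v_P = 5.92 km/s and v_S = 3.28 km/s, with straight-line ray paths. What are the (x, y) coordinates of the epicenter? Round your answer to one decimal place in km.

(-57.9, -96.7)

Distance from S−P lag: d = Δt · v_P v_S / (v_P − v_S) = Δt · (5.92·3.28)/(5.92−3.28) ≈ 7.3552·Δt.
So d_SEIS02 = 93.20, d_SEIS03 = 28.87, d_SEIS04 = 117.62 km.
Circle about each station: (x − 31.8)² + (y + 71.4)² = 93.20²; (x + 86.7)² + (y + 94.7)² = 28.87²; (x + 149.4)² + (y + 22.8)² = 117.62².
Subtracting the SEIS02 equation from the SEIS03 and SEIS04 equations removes the quadratic terms:
-237.0 x − 46.6 y = 18228.54
-362.4 x + 97.2 y = 11582.78
Solving the 2×2 system: x ≈ -57.9, y ≈ -96.7 km.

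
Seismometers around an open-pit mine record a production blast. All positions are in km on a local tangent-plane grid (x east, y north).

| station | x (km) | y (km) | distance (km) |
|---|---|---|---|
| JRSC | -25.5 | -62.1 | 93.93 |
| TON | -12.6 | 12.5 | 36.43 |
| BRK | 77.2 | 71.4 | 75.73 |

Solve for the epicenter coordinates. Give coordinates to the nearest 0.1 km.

Circle about each station: (x + 25.5)² + (y + 62.1)² = 93.93²; (x + 12.6)² + (y − 12.5)² = 36.43²; (x − 77.2)² + (y − 71.4)² = 75.73².
Subtracting pairs of circle equations eliminates x²+y² and gives linear equations (the radical axes):
25.8 x + 149.2 y = 3304.05
205.4 x + 267.0 y = 9638.95
Solving the 2×2 system: x ≈ 23.4, y ≈ 18.1 km.
Check against JRSC (with the unrounded x, y): √((x + 25.5)²+(y + 62.1)²) = 93.93 ≈ 93.93 km. ✓

x ≈ 23.4 km, y ≈ 18.1 km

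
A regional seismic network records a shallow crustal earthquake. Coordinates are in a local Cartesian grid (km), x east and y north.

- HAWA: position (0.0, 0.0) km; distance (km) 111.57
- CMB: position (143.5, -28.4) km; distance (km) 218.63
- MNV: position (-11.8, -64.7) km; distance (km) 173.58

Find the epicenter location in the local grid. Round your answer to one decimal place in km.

x ≈ -27.2 km, y ≈ 108.2 km

Circle about each station: x² + y² = 111.57²; (x − 143.5)² + (y + 28.4)² = 218.63²; (x + 11.8)² + (y + 64.7)² = 173.58².
Subtracting the HAWA equation from the CMB and MNV equations removes the quadratic terms:
287.0 x − 56.8 y = -13952.40
-23.6 x − 129.4 y = -13356.82
Solving the 2×2 system: x ≈ -27.2, y ≈ 108.2 km.
Check against HAWA (with the unrounded x, y): √(x²+y²) = 111.55 ≈ 111.57 km. ✓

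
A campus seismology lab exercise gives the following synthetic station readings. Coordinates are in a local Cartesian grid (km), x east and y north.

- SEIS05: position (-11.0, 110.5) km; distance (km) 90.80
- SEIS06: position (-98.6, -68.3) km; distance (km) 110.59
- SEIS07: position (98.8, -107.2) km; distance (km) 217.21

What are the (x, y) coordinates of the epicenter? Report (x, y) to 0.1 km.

Circle about each station: (x + 11.0)² + (y − 110.5)² = 90.80²; (x + 98.6)² + (y + 68.3)² = 110.59²; (x − 98.8)² + (y + 107.2)² = 217.21².
Subtracting pairs of circle equations eliminates x²+y² and gives linear equations (the radical axes):
-175.2 x − 357.6 y = -1929.91
219.6 x − 435.4 y = -30013.51
Solving the 2×2 system: x ≈ -63.9, y ≈ 36.7 km.

x ≈ -63.9 km, y ≈ 36.7 km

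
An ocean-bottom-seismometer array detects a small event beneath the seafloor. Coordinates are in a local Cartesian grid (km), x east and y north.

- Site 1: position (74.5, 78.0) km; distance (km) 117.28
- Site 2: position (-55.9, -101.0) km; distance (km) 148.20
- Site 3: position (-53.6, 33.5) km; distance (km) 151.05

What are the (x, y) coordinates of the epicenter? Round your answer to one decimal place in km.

x ≈ 78.8 km, y ≈ -39.2 km

Circle about each station: (x − 74.5)² + (y − 78.0)² = 117.28²; (x + 55.9)² + (y + 101.0)² = 148.20²; (x + 53.6)² + (y − 33.5)² = 151.05².
Subtracting the Site 1 equation from the Site 2 and Site 3 equations removes the quadratic terms:
-260.8 x − 358.0 y = -6517.08
-256.2 x − 89.0 y = -16700.54
Solving the 2×2 system: x ≈ 78.8, y ≈ -39.2 km.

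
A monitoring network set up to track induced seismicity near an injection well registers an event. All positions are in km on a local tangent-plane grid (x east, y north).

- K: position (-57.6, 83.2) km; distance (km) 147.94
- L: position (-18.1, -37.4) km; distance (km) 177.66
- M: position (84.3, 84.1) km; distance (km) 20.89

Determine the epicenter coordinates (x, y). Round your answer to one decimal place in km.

Circle about each station: (x + 57.6)² + (y − 83.2)² = 147.94²; (x + 18.1)² + (y + 37.4)² = 177.66²; (x − 84.3)² + (y − 84.1)² = 20.89².
Subtracting the K equation from the L and M equations removes the quadratic terms:
79.0 x − 241.2 y = -18190.46
283.8 x + 1.8 y = 25389.15
Solving the 2×2 system: x ≈ 88.8, y ≈ 104.5 km.

(88.8, 104.5)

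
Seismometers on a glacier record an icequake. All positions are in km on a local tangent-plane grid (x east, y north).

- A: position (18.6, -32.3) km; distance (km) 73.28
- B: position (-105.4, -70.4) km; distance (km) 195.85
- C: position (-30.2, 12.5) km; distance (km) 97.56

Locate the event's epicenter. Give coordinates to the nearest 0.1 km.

Circle about each station: (x − 18.6)² + (y + 32.3)² = 73.28²; (x + 105.4)² + (y + 70.4)² = 195.85²; (x + 30.2)² + (y − 12.5)² = 97.56².
Subtracting the A equation from the B and C equations removes the quadratic terms:
-248.0 x − 76.2 y = -18311.19
-97.6 x + 89.6 y = -4468.96
Solving the 2×2 system: x ≈ 66.8, y ≈ 22.9 km.
Check against A (with the unrounded x, y): √((x − 18.6)²+(y + 32.3)²) = 73.28 ≈ 73.28 km. ✓

(66.8, 22.9)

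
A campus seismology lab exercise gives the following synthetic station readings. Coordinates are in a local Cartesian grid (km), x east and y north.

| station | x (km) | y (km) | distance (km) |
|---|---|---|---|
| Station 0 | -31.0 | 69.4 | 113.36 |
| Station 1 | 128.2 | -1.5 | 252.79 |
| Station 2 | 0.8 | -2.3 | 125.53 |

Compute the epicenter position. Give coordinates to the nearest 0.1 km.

Circle about each station: (x + 31.0)² + (y − 69.4)² = 113.36²; (x − 128.2)² + (y + 1.5)² = 252.79²; (x − 0.8)² + (y + 2.3)² = 125.53².
Subtracting pairs of circle equations eliminates x²+y² and gives linear equations (the radical axes):
318.4 x − 141.8 y = -40392.16
63.6 x − 143.4 y = -8678.72
Solving the 2×2 system: x ≈ -124.5, y ≈ 5.3 km.

(-124.5, 5.3)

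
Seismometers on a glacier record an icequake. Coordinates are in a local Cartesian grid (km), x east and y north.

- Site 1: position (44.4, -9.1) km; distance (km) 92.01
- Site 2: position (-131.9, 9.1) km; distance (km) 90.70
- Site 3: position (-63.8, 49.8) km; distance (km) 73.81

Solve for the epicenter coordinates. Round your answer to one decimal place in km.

Circle about each station: (x − 44.4)² + (y + 9.1)² = 92.01²; (x + 131.9)² + (y − 9.1)² = 90.70²; (x + 63.8)² + (y − 49.8)² = 73.81².
Subtracting pairs of circle equations eliminates x²+y² and gives linear equations (the radical axes):
-352.6 x + 36.4 y = 15665.60
-216.4 x + 117.8 y = 7514.23
Solving the 2×2 system: x ≈ -46.7, y ≈ -22.0 km.

(-46.7, -22.0)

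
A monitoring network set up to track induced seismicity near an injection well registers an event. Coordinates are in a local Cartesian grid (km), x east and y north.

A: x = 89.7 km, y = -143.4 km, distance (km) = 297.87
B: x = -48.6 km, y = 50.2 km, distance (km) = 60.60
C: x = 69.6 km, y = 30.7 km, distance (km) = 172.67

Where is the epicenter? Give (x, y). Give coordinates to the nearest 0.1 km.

-91.4 km east, 93.1 km north

Circle about each station: (x − 89.7)² + (y + 143.4)² = 297.87²; (x + 48.6)² + (y − 50.2)² = 60.60²; (x − 69.6)² + (y − 30.7)² = 172.67².
Subtracting the A equation from the B and C equations removes the quadratic terms:
-276.6 x + 387.2 y = 61326.53
-40.2 x + 348.2 y = 36088.61
Solving the 2×2 system: x ≈ -91.4, y ≈ 93.1 km.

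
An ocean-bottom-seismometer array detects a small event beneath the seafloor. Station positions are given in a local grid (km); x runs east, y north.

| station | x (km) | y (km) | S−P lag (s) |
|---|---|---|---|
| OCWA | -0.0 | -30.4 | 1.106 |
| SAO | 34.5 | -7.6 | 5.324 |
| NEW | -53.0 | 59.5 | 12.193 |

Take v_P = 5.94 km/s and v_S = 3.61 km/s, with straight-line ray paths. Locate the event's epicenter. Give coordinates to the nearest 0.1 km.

x ≈ -1.9 km, y ≈ -40.4 km

Distance from S−P lag: d = Δt · v_P v_S / (v_P − v_S) = Δt · (5.94·3.61)/(5.94−3.61) ≈ 9.2032·Δt.
So d_OCWA = 10.18, d_SAO = 49.00, d_NEW = 112.21 km.
Circle about each station: x² + (y + 30.4)² = 10.18²; (x − 34.5)² + (y + 7.6)² = 49.00²; (x + 53.0)² + (y − 59.5)² = 112.21².
Subtracting pairs of circle equations eliminates x²+y² and gives linear equations (the radical axes):
69.0 x + 45.6 y = -1973.52
-106.0 x + 179.8 y = -7062.36
Solving the 2×2 system: x ≈ -1.9, y ≈ -40.4 km.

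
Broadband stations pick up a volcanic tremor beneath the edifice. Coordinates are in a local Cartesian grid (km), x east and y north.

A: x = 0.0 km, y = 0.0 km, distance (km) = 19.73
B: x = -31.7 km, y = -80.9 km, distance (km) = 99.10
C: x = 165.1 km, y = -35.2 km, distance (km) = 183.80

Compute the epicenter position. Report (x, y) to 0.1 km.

Circle about each station: x² + y² = 19.73²; (x + 31.7)² + (y + 80.9)² = 99.10²; (x − 165.1)² + (y + 35.2)² = 183.80².
Subtracting the A equation from the B and C equations removes the quadratic terms:
-63.4 x − 161.8 y = -1881.84
330.2 x − 70.4 y = -4896.12
Solving the 2×2 system: x ≈ -11.4, y ≈ 16.1 km.
Check against A (with the unrounded x, y): √(x²+y²) = 19.72 ≈ 19.73 km. ✓

(-11.4, 16.1)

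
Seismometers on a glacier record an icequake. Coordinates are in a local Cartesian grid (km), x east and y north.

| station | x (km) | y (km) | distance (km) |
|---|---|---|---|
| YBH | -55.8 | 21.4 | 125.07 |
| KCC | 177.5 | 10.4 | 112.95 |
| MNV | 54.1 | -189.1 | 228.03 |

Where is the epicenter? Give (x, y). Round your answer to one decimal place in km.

x ≈ 68.1 km, y ≈ 38.5 km

Circle about each station: (x + 55.8)² + (y − 21.4)² = 125.07²; (x − 177.5)² + (y − 10.4)² = 112.95²; (x − 54.1)² + (y + 189.1)² = 228.03².
Subtracting the YBH equation from the KCC and MNV equations removes the quadratic terms:
466.6 x − 22.0 y = 30927.61
219.8 x − 421.0 y = -1241.16
Solving the 2×2 system: x ≈ 68.1, y ≈ 38.5 km.
Check against YBH (with the unrounded x, y): √((x + 55.8)²+(y − 21.4)²) = 125.07 ≈ 125.07 km. ✓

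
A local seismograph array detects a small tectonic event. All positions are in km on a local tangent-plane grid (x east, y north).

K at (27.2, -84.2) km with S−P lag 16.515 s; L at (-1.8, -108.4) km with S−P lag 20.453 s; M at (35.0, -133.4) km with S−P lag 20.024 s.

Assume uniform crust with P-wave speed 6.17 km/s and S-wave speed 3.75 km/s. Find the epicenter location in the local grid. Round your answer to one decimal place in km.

(138.9, 27.4)

Distance from S−P lag: d = Δt · v_P v_S / (v_P − v_S) = Δt · (6.17·3.75)/(6.17−3.75) ≈ 9.5610·Δt.
So d_K = 157.90, d_L = 195.55, d_M = 191.45 km.
Circle about each station: (x − 27.2)² + (y + 84.2)² = 157.90²; (x + 1.8)² + (y + 108.4)² = 195.55²; (x − 35.0)² + (y + 133.4)² = 191.45².
Subtracting pairs of circle equations eliminates x²+y² and gives linear equations (the radical axes):
-58.0 x − 48.4 y = -9383.07
15.6 x − 98.4 y = -529.61
Solving the 2×2 system: x ≈ 138.9, y ≈ 27.4 km.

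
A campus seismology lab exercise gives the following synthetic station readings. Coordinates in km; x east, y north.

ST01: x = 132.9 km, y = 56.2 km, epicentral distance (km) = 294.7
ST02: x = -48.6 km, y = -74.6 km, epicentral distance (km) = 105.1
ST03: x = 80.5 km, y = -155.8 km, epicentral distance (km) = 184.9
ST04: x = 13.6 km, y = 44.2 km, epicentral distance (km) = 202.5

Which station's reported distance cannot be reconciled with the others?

Solve using three stations at a time. Using ST01, ST03, ST04 (subtract circle equations pairwise → linear system) gives (x, y) ≈ (-101.5, -122.5).
Distances from that point to each station vs reported:
  ST01: calculated 294.8 vs reported 294.7 → residual 0.1 km
  ST02: calculated 71.4 vs reported 105.1 → residual 33.7 km
  ST03: calculated 185.0 vs reported 184.9 → residual 0.1 km
  ST04: calculated 202.6 vs reported 202.5 → residual 0.1 km
ST01, ST03, ST04 are mutually consistent (residuals ≈ 0); ST02 is off by 33.7 km.

ST02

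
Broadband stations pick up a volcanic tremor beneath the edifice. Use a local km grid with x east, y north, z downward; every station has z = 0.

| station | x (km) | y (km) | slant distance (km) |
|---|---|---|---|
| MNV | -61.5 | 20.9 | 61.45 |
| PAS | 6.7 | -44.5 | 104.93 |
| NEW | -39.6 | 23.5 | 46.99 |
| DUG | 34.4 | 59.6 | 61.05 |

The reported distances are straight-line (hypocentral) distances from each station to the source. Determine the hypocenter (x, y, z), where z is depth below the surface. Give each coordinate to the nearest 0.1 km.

x ≈ -18.4 km, y ≈ 52.9 km, depth ≈ 29.9 km

Each station gives a sphere (x−x_i)² + (y−y_i)² + z² = d_i² (stations at z=0).
Subtracting the MNV sphere from PAS and NEW: z² cancels, leaving linear equations in x and y:
136.4 x − 130.8 y = -9428.12
43.8 x + 5.2 y = -530.61
Solving: x ≈ -18.395, y ≈ 52.898 km (keep extra digits for the depth step; rounded: -18.4, 52.9).
Then from the MNV sphere: z² = 61.45² − (x + 61.5)² − (y − 20.9)² with x = -18.395, y = 52.898, so z ≈ 29.903 ≈ 29.9 km.
Check against DUG (with the unrounded solution): distance 61.04 ≈ 61.05 km. ✓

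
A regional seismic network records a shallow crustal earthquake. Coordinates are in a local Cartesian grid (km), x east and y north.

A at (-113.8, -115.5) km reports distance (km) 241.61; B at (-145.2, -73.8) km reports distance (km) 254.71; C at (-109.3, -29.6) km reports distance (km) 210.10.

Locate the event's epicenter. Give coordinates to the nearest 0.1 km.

(98.8, -0.7)

Circle about each station: (x + 113.8)² + (y + 115.5)² = 241.61²; (x + 145.2)² + (y + 73.8)² = 254.71²; (x + 109.3)² + (y + 29.6)² = 210.10².
Subtracting the A equation from the B and C equations removes the quadratic terms:
-62.8 x + 83.4 y = -6263.00
9.0 x + 171.8 y = 765.34
Solving the 2×2 system: x ≈ 98.8, y ≈ -0.7 km.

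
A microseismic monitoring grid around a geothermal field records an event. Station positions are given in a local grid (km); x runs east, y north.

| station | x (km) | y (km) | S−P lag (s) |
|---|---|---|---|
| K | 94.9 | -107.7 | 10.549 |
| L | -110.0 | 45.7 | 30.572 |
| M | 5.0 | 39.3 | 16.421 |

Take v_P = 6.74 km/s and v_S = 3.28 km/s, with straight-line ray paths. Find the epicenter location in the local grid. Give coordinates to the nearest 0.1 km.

x ≈ 60.4 km, y ≈ -49.8 km

Distance from S−P lag: d = Δt · v_P v_S / (v_P − v_S) = Δt · (6.74·3.28)/(6.74−3.28) ≈ 6.3894·Δt.
So d_K = 67.40, d_L = 195.34, d_M = 104.92 km.
Circle about each station: (x − 94.9)² + (y + 107.7)² = 67.40²; (x + 110.0)² + (y − 45.7)² = 195.34²; (x − 5.0)² + (y − 39.3)² = 104.92².
Subtracting the K equation from the L and M equations removes the quadratic terms:
-409.8 x + 306.8 y = -40031.77
-179.8 x + 294.0 y = -25501.26
Solving the 2×2 system: x ≈ 60.4, y ≈ -49.8 km.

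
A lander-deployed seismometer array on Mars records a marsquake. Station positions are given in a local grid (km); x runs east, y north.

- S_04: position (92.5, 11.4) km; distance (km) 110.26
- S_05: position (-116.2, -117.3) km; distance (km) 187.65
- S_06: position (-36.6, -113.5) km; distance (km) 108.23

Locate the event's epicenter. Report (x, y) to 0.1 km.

70.3 km east, -96.6 km north

Circle about each station: (x − 92.5)² + (y − 11.4)² = 110.26²; (x + 116.2)² + (y + 117.3)² = 187.65²; (x + 36.6)² + (y + 113.5)² = 108.23².
Subtracting pairs of circle equations eliminates x²+y² and gives linear equations (the radical axes):
-417.4 x − 257.4 y = -4479.73
-258.2 x − 249.8 y = 5979.13
Solving the 2×2 system: x ≈ 70.3, y ≈ -96.6 km.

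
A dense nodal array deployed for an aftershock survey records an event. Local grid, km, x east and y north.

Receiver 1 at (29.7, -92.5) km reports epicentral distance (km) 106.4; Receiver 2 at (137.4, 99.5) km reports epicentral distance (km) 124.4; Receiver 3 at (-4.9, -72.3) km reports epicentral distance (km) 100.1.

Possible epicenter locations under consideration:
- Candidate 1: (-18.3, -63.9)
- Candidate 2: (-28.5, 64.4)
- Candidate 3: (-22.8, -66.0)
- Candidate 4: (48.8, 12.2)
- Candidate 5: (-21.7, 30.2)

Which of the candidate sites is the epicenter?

For each candidate, compare |candidate − station| to the reported distance:
Candidate 1: residuals Receiver 1 50.5, Receiver 2 101.3, Receiver 3 84.3 → max 101.3 km
Candidate 2: residuals Receiver 1 60.9, Receiver 2 45.2, Receiver 3 38.6 → max 60.9 km
Candidate 3: residuals Receiver 1 47.6, Receiver 2 105.9, Receiver 3 81.1 → max 105.9 km
Candidate 4: residuals Receiver 1 0.0, Receiver 2 0.0, Receiver 3 0.0 → max 0.0 km
Candidate 5: residuals Receiver 1 26.6, Receiver 2 49.1, Receiver 3 3.8 → max 49.1 km
Only Candidate 4 has all residuals ≈ 0.

Candidate 4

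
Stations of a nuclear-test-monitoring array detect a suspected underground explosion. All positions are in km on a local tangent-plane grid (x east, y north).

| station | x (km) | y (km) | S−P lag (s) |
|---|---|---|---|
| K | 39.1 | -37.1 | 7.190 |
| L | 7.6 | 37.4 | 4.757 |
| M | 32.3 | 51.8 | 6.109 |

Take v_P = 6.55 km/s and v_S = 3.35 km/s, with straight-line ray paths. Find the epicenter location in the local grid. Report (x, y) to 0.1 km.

Distance from S−P lag: d = Δt · v_P v_S / (v_P − v_S) = Δt · (6.55·3.35)/(6.55−3.35) ≈ 6.8570·Δt.
So d_K = 49.30, d_L = 32.62, d_M = 41.89 km.
Circle about each station: (x − 39.1)² + (y + 37.1)² = 49.30²; (x − 7.6)² + (y − 37.4)² = 32.62²; (x − 32.3)² + (y − 51.8)² = 41.89².
Subtracting the K equation from the L and M equations removes the quadratic terms:
-63.0 x + 149.0 y = -82.27
-13.6 x + 177.8 y = 1497.03
Solving the 2×2 system: x ≈ 25.9, y ≈ 10.4 km.
Check against K (with the unrounded x, y): √((x − 39.1)²+(y + 37.1)²) = 49.30 ≈ 49.30 km. ✓

x ≈ 25.9 km, y ≈ 10.4 km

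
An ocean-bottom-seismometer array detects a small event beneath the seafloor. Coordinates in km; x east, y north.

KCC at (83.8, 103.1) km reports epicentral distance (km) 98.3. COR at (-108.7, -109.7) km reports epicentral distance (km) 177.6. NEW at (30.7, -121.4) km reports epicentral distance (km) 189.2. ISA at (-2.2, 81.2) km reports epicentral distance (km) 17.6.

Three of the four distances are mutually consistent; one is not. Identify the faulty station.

Solve using three stations at a time. Using KCC, NEW, ISA (subtract circle equations pairwise → linear system) gives (x, y) ≈ (-6.4, 64.1).
Distances from that point to each station vs reported:
  KCC: calculated 98.3 vs reported 98.3 → residual 0.0 km
  COR: calculated 201.7 vs reported 177.6 → residual 24.1 km
  NEW: calculated 189.2 vs reported 189.2 → residual 0.0 km
  ISA: calculated 17.6 vs reported 17.6 → residual 0.0 km
KCC, NEW, ISA are mutually consistent (residuals ≈ 0); COR is off by 24.1 km.

COR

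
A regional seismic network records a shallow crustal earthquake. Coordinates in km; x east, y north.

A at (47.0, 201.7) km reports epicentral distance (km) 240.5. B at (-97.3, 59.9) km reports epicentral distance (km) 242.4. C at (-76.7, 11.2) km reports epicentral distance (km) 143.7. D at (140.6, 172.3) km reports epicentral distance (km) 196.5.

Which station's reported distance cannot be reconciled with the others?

Solve using three stations at a time. Using A, B, D (subtract circle equations pairwise → linear system) gives (x, y) ≈ (130.2, -24.1).
Distances from that point to each station vs reported:
  A: calculated 240.6 vs reported 240.5 → residual 0.1 km
  B: calculated 242.5 vs reported 242.4 → residual 0.1 km
  C: calculated 209.9 vs reported 143.7 → residual 66.2 km
  D: calculated 196.6 vs reported 196.5 → residual 0.1 km
A, B, D are mutually consistent (residuals ≈ 0); C is off by 66.2 km.

C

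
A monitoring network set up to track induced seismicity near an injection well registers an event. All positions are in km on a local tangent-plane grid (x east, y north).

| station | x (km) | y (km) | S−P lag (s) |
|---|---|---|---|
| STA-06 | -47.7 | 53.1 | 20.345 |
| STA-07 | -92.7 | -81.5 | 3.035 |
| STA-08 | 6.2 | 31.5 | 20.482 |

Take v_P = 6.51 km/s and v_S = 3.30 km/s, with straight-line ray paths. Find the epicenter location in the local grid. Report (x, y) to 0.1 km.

x ≈ -72.4 km, y ≈ -80.8 km

Distance from S−P lag: d = Δt · v_P v_S / (v_P − v_S) = Δt · (6.51·3.30)/(6.51−3.30) ≈ 6.6925·Δt.
So d_STA-06 = 136.16, d_STA-07 = 20.31, d_STA-08 = 137.08 km.
Circle about each station: (x + 47.7)² + (y − 53.1)² = 136.16²; (x + 92.7)² + (y + 81.5)² = 20.31²; (x − 6.2)² + (y − 31.5)² = 137.08².
Subtracting the STA-06 equation from the STA-07 and STA-08 equations removes the quadratic terms:
-90.0 x − 269.2 y = 28267.69
107.8 x − 43.2 y = -4315.59
Solving the 2×2 system: x ≈ -72.4, y ≈ -80.8 km.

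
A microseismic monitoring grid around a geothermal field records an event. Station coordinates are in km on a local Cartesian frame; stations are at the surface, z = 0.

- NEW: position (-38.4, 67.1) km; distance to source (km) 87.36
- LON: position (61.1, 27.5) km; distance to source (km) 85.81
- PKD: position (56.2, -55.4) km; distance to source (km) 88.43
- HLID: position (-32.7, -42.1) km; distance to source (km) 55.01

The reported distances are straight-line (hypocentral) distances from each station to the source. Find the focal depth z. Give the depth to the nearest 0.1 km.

z ≈ 35.3 km

Each station gives a sphere (x−x_i)² + (y−y_i)² + z² = d_i² (stations at z=0).
Subtracting the NEW sphere from LON and PKD: z² cancels, leaving linear equations in x and y:
199.0 x − 79.2 y = -1219.10
189.2 x − 245.0 y = 62.53
Solving: x ≈ -8.991, y ≈ -7.199 km (keep extra digits for the depth step; rounded: -9.0, -7.2).
Then from the NEW sphere: z² = 87.36² − (x + 38.4)² − (y − 67.1)² with x = -8.991, y = -7.199, so z ≈ 35.306 ≈ 35.3 km.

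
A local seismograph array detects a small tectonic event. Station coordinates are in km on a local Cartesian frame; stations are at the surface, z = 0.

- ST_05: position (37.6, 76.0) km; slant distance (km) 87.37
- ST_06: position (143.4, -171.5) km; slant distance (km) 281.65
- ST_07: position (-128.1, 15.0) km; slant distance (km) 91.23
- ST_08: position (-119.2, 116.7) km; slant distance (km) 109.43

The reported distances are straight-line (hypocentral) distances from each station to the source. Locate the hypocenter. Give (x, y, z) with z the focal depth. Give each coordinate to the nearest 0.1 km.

x ≈ -41.4 km, y ≈ 40.7 km, depth ≈ 12.1 km

Each station gives a sphere (x−x_i)² + (y−y_i)² + z² = d_i² (stations at z=0).
Subtracting the ST_05 sphere from ST_06 and ST_07: z² cancels, leaving linear equations in x and y:
211.6 x − 495.0 y = -28907.16
-331.4 x − 122.0 y = 8755.45
Solving: x ≈ -41.403, y ≈ 40.700 km (keep extra digits for the depth step; rounded: -41.4, 40.7).
Then from the ST_05 sphere: z² = 87.37² − (x − 37.6)² − (y − 76.0)² with x = -41.403, y = 40.700, so z ≈ 12.081 ≈ 12.1 km.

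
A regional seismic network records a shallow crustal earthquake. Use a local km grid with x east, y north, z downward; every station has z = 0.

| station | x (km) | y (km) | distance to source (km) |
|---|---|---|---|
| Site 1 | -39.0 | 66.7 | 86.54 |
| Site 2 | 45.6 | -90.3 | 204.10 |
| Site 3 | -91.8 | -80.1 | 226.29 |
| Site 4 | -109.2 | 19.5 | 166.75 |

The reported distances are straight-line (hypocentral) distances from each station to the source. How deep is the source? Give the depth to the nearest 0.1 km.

Each station gives a sphere (x−x_i)² + (y−y_i)² + z² = d_i² (stations at z=0).
Subtracting the Site 1 sphere from Site 2 and Site 3: z² cancels, leaving linear equations in x and y:
169.2 x − 314.0 y = -29904.08
-105.6 x − 293.6 y = -34844.63
Solving: x ≈ 26.092, y ≈ 109.296 km (keep extra digits for the depth step; rounded: 26.1, 109.3).
Then from the Site 1 sphere: z² = 86.54² − (x + 39.0)² − (y − 66.7)² with x = 26.092, y = 109.296, so z ≈ 37.918 ≈ 37.9 km.

37.9 km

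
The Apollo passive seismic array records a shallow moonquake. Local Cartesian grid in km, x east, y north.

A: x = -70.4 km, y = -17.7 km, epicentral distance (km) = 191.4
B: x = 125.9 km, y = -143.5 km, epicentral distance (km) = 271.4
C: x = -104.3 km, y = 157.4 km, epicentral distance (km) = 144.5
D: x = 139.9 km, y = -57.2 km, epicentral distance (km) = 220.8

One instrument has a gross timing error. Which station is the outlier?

Solve using three stations at a time. Using A, C, D (subtract circle equations pairwise → linear system) gives (x, y) ≈ (39.1, 139.3).
Distances from that point to each station vs reported:
  A: calculated 191.5 vs reported 191.4 → residual 0.1 km
  B: calculated 295.8 vs reported 271.4 → residual 24.4 km
  C: calculated 144.6 vs reported 144.5 → residual 0.1 km
  D: calculated 220.8 vs reported 220.8 → residual 0.0 km
A, C, D are mutually consistent (residuals ≈ 0); B is off by 24.4 km.

B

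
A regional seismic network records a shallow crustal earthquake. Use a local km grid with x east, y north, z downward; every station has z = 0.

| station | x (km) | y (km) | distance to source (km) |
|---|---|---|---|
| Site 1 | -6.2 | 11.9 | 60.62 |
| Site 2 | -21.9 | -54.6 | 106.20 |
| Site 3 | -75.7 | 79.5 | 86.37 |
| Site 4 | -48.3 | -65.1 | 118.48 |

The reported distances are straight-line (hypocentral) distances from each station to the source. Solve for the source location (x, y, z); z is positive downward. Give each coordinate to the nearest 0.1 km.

x ≈ -21.6 km, y ≈ 37.6 km, depth ≈ 52.7 km

Each station gives a sphere (x−x_i)² + (y−y_i)² + z² = d_i² (stations at z=0).
Subtracting the Site 1 sphere from Site 2 and Site 3: z² cancels, leaving linear equations in x and y:
-31.4 x − 133.0 y = -4322.94
-139.0 x + 135.2 y = 8085.70
Solving: x ≈ -21.596, y ≈ 37.602 km (keep extra digits for the depth step; rounded: -21.6, 37.6).
Then from the Site 1 sphere: z² = 60.62² − (x + 6.2)² − (y − 11.9)² with x = -21.596, y = 37.602, so z ≈ 52.699 ≈ 52.7 km.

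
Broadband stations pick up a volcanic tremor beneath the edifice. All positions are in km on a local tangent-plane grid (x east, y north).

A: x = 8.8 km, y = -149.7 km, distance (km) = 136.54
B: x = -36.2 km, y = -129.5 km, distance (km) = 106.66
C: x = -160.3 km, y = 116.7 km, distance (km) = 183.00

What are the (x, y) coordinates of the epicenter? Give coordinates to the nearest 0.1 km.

Circle about each station: (x − 8.8)² + (y + 149.7)² = 136.54²; (x + 36.2)² + (y + 129.5)² = 106.66²; (x + 160.3)² + (y − 116.7)² = 183.00².
Subtracting pairs of circle equations eliminates x²+y² and gives linear equations (the radical axes):
-90.0 x + 40.4 y = 2859.98
-338.2 x + 532.8 y = 1981.62
Solving the 2×2 system: x ≈ -42.1, y ≈ -23.0 km.

-42.1 km east, -23.0 km north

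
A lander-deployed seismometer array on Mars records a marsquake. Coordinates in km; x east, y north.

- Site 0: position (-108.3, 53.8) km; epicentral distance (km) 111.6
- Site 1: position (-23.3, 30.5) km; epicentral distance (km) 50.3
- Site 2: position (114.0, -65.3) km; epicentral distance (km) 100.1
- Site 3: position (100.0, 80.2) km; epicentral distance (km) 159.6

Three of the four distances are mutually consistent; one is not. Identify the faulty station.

Solve using three stations at a time. Using Site 0, Site 1, Site 3 (subtract circle equations pairwise → linear system) gives (x, y) ≈ (-24.4, -19.8).
Distances from that point to each station vs reported:
  Site 0: calculated 111.6 vs reported 111.6 → residual 0.0 km
  Site 1: calculated 50.3 vs reported 50.3 → residual 0.0 km
  Site 2: calculated 145.7 vs reported 100.1 → residual 45.6 km
  Site 3: calculated 159.6 vs reported 159.6 → residual 0.0 km
Site 0, Site 1, Site 3 are mutually consistent (residuals ≈ 0); Site 2 is off by 45.6 km.

Site 2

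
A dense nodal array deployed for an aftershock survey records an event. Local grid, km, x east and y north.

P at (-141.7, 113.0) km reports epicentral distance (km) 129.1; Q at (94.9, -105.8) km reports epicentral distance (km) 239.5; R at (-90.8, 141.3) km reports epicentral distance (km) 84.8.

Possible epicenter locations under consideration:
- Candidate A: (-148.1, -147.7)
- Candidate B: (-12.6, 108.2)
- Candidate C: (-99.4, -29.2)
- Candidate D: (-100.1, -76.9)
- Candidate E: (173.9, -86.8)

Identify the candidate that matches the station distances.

For each candidate, compare |candidate − station| to the reported distance:
Candidate A: residuals P 131.7, Q 7.1, R 209.8 → max 209.8 km
Candidate B: residuals P 0.1, Q 0.0, R 0.1 → max 0.1 km
Candidate C: residuals P 19.3, Q 30.6, R 85.9 → max 85.9 km
Candidate D: residuals P 65.3, Q 42.4, R 133.6 → max 133.6 km
Candidate E: residuals P 244.4, Q 158.2, R 264.6 → max 264.6 km
Only Candidate B has all residuals ≈ 0.

Candidate B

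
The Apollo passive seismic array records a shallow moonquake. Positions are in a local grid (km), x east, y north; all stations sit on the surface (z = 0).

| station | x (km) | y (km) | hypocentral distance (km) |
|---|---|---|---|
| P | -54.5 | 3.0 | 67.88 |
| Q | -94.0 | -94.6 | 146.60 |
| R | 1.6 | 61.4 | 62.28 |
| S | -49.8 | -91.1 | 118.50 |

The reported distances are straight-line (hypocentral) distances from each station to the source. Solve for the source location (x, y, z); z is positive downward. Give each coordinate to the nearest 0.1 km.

Each station gives a sphere (x−x_i)² + (y−y_i)² + z² = d_i² (stations at z=0).
Subtracting the P sphere from Q and R: z² cancels, leaving linear equations in x and y:
-79.0 x − 195.2 y = -2077.96
112.2 x + 116.8 y = 1522.17
Solving: x ≈ 4.294, y ≈ 8.907 km (keep extra digits for the depth step; rounded: 4.3, 8.9).
Then from the P sphere: z² = 67.88² − (x + 54.5)² − (y − 3.0)² with x = 4.294, y = 8.907, so z ≈ 33.408 ≈ 33.4 km.

(4.3, 8.9, 33.4)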